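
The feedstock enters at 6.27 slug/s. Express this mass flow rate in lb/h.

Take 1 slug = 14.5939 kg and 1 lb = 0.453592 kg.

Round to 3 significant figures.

7.26×10⁵ lb/h

6.27 slug/s × 14.5939 kg/slug = 91.5038 kg/s
91.5038 kg/s ÷ 0.453592 kg/lb × 3600 s/h = 726233 lb/h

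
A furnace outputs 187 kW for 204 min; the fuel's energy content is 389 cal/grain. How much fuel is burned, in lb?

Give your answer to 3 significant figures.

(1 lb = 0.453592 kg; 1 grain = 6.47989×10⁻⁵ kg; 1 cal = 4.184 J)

187 kW → 187000 W
204 min → 12240 s
E = P × t = 187000 × 12240 = 2.28888×10⁹ J
389 cal/grain → 2.51173×10⁷ J/kg
m = E / e_s = 2.28888×10⁹ / 2.51173×10⁷ = 91.1276 kg
In lb: 91.1276 / 0.453592 = 200.902 lb

201 lb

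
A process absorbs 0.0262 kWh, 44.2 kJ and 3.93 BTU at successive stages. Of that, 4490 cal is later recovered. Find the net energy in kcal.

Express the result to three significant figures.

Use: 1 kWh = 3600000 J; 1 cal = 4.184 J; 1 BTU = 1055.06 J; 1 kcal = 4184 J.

0.0262 kWh × 3600000 = 94320 J
44.2 kJ × 1000 = 44200 J
3.93 BTU × 1055.06 = 4146.39 J
4490 cal × 4.184 = 18786.2 J
Result: 94320 + 44200 + 4146.39 − 18786.2 = 123880 J
In kcal: 123880 / 4184 = 29.608 kcal

29.6 kcal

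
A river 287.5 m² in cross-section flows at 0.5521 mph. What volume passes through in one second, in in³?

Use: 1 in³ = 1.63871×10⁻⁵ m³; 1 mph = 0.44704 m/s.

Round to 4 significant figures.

4.330×10⁶ in³

0.5521 mph × 0.44704 = 0.246811 m/s
V = v × A × t = 0.246811 m/s × 287.5 m² × 1 s = 70.9582 m³
70.9582 m³ ÷ (1.63871×10⁻⁵ m³/in³) = 4.33013×10⁶ in³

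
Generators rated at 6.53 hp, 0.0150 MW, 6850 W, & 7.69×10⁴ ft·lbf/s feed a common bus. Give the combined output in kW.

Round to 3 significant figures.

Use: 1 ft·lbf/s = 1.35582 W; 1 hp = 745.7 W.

131 kW

6.53 hp × 745.7 = 4869.42 W
0.0150 MW × 1000000 = 15000 W
6850 W (already W)
7.69×10⁴ ft·lbf/s × 1.35582 = 104263 W
Combined: 4869.42 + 15000 + 6850 + 104263 = 130982 W
In kW: 130982 / 1000 = 130.982 kW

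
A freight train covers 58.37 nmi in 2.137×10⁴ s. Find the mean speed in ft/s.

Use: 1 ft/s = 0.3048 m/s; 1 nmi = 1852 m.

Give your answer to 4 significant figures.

58.37 nmi × 1852 = 108101 m
v = d / t = 108101 m / 21370 s = 5.05854 m/s
5.05854 m/s ÷ (0.3048 m/s/ft/s) = 16.5963 ft/s

16.60 ft/s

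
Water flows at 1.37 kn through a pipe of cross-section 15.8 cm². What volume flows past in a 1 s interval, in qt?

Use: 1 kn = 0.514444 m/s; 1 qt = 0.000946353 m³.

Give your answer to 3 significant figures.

1.18 qt

1.37 kn × 0.514444 → 0.704788 m/s
15.8 cm² × 0.0001 → 0.00158 m²
V = v × A × t = 0.704788 m/s × 0.00158 m² × 1 s = 0.00111357 m³
0.00111357 m³ ÷ (0.000946353 m³/qt) = 1.1767 qt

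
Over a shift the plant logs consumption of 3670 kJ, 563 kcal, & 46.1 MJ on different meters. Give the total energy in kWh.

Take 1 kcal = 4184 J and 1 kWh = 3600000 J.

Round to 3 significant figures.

14.5 kWh

3670 kJ × 1000 = 3.67×10⁶ J
563 kcal × 4184 = 2.35559×10⁶ J
46.1 MJ × 1000000 = 4.61×10⁷ J
Combined: 3.67×10⁶ + 2.35559×10⁶ + 4.61×10⁷ = 5.21256×10⁷ J
In kWh: 5.21256×10⁷ / 3600000 = 14.4793 kWh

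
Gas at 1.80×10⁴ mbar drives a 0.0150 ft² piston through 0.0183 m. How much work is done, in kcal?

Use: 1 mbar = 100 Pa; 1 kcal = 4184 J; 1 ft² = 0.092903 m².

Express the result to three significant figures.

1.80×10⁴ mbar → 1.8×10⁶ Pa
0.0150 ft² → 0.00139354 m²
F = P × A = 1.8×10⁶ × 0.00139354 = 2508.37 N
W = F × d = 2508.37 × 0.0183 = 45.9032 J
In kcal: 45.9032 / 4184 = 0.0109711 kcal

0.0110 kcal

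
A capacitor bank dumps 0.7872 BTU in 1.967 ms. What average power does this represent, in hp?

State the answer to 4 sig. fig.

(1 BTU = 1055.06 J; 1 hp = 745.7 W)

566.2 hp

0.7872 BTU × 1055.06 → 830.543 J
1.967 ms × 0.001 → 0.001967 s
P = E / t = 830.543 J / 0.001967 s = 422238 W
422238 W ÷ (745.7 W/hp) = 566.23 hp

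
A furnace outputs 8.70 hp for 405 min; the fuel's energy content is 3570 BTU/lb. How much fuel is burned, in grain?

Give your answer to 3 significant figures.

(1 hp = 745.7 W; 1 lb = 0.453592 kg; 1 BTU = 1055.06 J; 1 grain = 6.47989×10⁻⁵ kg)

8.70 hp → 6487.59 W
405 min → 24300 s
E = P × t = 6487.59 × 24300 = 1.57648×10⁸ J
3570 BTU/lb → 8.30386×10⁶ J/kg
m = E / e_s = 1.57648×10⁸ / 8.30386×10⁶ = 18.9849 kg
In grain: 18.9849 / 6.47989×10⁻⁵ = 292982 grain

2.93×10⁵ grain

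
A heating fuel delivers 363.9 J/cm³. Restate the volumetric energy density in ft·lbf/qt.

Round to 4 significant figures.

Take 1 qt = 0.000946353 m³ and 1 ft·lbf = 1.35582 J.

363.9 J/cm³ ÷ 10⁻⁶ m³/cm³ = 3.639×10⁸ J/m³
3.639×10⁸ J/m³ ÷ 1.35582 J/ft·lbf × 0.000946353 m³/qt = 254000 ft·lbf/qt

2.540×10⁵ ft·lbf/qt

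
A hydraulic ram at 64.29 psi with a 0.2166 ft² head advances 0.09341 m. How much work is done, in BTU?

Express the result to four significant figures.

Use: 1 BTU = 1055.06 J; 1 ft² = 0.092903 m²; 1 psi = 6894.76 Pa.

64.29 psi → 443264 Pa
0.2166 ft² → 0.0201228 m²
F = P × A = 443264 × 0.0201228 = 8919.71 N
W = F × d = 8919.71 × 0.09341 = 833.19 J
In BTU: 833.19 / 1055.06 = 0.789709 BTU

0.7897 BTU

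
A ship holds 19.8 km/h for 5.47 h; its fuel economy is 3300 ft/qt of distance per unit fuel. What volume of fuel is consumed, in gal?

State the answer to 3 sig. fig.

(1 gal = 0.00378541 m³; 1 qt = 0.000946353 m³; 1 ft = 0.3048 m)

26.9 gal

19.8 km/h → 5.5 m/s
5.47 h → 19692 s
d = v × t = 5.5 × 19692 = 108306 m
3300 ft/qt → 1.06286×10⁶ m/m³
V = d / (distance per unit fuel) = 108306 / 1.06286×10⁶ = 0.101901 m³
In gal: 0.101901 / 0.00378541 = 26.9194 gal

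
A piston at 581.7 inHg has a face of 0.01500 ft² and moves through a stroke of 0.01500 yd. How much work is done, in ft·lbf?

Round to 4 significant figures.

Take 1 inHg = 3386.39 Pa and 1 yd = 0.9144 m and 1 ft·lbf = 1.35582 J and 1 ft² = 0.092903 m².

581.7 inHg → 1.96986×10⁶ Pa
0.01500 ft² → 0.00139354 m²
F = P × A = 1.96986×10⁶ × 0.00139354 = 2745.08 N
0.01500 yd → 0.013716 m
W = F × d = 2745.08 × 0.013716 = 37.6515 J
In ft·lbf: 37.6515 / 1.35582 = 27.7703 ft·lbf

27.77 ft·lbf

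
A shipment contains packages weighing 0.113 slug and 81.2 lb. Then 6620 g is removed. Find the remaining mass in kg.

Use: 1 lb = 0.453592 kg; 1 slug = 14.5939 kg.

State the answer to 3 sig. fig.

0.113 slug × 14.5939 = 1.64911 kg
81.2 lb × 0.453592 = 36.8317 kg
6620 g × 0.001 = 6.62 kg
Sum: 1.64911 + 36.8317 − 6.62 = 31.8608 kg

31.9 kg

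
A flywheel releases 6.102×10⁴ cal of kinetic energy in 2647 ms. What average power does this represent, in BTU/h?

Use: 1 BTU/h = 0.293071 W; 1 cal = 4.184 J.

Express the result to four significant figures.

6.102×10⁴ cal × 4.184 → 255308 J
2647 ms × 0.001 → 2.647 s
P = E / t = 255308 J / 2.647 s = 96451.8 W
96451.8 W ÷ (0.293071 W/BTU/h) = 329107 BTU/h

3.291×10⁵ BTU/h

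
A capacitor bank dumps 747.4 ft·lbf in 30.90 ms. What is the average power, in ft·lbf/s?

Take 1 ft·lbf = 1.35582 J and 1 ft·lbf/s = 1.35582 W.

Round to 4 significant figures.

2.419×10⁴ ft·lbf/s

747.4 ft·lbf × 1.35582 → 1013.34 J
30.90 ms × 0.001 → 0.0309 s
P = E / t = 1013.34 J / 0.0309 s = 32794.2 W
32794.2 W ÷ (1.35582 W/ft·lbf/s) = 24187.7 ft·lbf/s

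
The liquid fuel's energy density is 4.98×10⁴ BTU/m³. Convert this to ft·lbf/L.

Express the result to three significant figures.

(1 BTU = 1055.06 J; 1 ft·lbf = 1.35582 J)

4.98×10⁴ BTU/m³ × 1055.06 J/BTU = 5.2542×10⁷ J/m³
5.2542×10⁷ J/m³ ÷ 1.35582 J/ft·lbf × 0.001 m³/L = 38752.9 ft·lbf/L

3.88×10⁴ ft·lbf/L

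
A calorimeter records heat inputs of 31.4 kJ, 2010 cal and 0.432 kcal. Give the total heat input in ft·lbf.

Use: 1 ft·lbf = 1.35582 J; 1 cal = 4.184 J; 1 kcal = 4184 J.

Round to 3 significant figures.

31.4 kJ × 1000 → 31400 J
2010 cal × 4.184 → 8409.84 J
0.432 kcal × 4184 → 1807.49 J
Combined: 31400 + 8409.84 + 1807.49 = 41617.3 J
In ft·lbf: 41617.3 / 1.35582 = 30695.3 ft·lbf

3.07×10⁴ ft·lbf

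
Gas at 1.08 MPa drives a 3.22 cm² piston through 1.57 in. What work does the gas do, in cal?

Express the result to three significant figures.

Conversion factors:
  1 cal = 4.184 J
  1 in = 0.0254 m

1.08 MPa → 1.08×10⁶ Pa
3.22 cm² → 3.22×10⁻⁴ m²
F = P × A = 1.08×10⁶ × 3.22×10⁻⁴ = 347.76 N
1.57 in → 0.039878 m
W = F × d = 347.76 × 0.039878 = 13.868 J
In cal: 13.868 / 4.184 = 3.31453 cal

3.31 cal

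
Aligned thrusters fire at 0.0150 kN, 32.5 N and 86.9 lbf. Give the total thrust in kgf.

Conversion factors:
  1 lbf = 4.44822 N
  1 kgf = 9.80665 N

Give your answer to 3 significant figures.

0.0150 kN × 1000 → 15 N
32.5 N (already N)
86.9 lbf × 4.44822 → 386.55 N
Sum: 15 + 32.5 + 386.55 = 434.05 N
In kgf: 434.05 / 9.80665 = 44.2608 kgf

44.3 kgf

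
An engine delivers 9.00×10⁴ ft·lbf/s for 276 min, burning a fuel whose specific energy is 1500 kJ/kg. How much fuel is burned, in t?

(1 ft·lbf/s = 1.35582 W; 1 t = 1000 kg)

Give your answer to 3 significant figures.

1.35 t

9.00×10⁴ ft·lbf/s → 122024 W
276 min → 16560 s
E = P × t = 122024 × 16560 = 2.02072×10⁹ J
1500 kJ/kg → 1.5×10⁶ J/kg
m = E / e_s = 2.02072×10⁹ / 1.5×10⁶ = 1347.15 kg
In t: 1347.15 / 1000 = 1.34715 t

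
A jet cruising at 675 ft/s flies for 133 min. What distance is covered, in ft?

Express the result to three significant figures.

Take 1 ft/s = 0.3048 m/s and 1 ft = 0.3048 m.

675 ft/s × 0.3048 = 205.74 m/s
133 min × 60 = 7980 s
d = v × t = 205.74 m/s × 7980 s = 1.64181×10⁶ m
1.64181×10⁶ m ÷ (0.3048 m/ft) = 5.38652×10⁶ ft

5.39×10⁶ ft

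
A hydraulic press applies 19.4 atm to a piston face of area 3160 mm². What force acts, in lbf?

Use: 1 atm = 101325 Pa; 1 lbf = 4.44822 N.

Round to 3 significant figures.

19.4 atm × 101325 = 1.9657×10⁶ Pa
3160 mm² × 10⁻⁶ = 0.00316 m²
F = P × A = 1.9657×10⁶ Pa × 0.00316 m² = 6211.61 N
6211.61 N ÷ (4.44822 N/lbf) = 1396.43 lbf

1400 lbf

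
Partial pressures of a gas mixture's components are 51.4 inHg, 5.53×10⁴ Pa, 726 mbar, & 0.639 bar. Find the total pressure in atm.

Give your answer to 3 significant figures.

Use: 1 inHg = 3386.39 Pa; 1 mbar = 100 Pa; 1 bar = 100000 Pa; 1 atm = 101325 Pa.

3.61 atm

51.4 inHg × 3386.39 = 174060 Pa
5.53×10⁴ Pa (already Pa)
726 mbar × 100 = 72600 Pa
0.639 bar × 100000 = 63900 Pa
Sum: 174060 + 55300 + 72600 + 63900 = 365860 Pa
In atm: 365860 / 101325 = 3.61076 atm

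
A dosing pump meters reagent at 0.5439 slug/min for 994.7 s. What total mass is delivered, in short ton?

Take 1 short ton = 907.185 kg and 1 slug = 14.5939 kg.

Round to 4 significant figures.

0.5439 slug/min → 0.132294 kg/s
m = ṁ × t = 0.132294 × 994.7 = 131.593 kg
In short ton: 131.593 / 907.185 = 0.145056 short ton

0.1451 short ton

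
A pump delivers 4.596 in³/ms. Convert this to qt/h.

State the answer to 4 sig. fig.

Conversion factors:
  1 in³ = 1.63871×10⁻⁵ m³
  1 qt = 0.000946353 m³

2.865×10⁵ qt/h

4.596 in³/ms × 1.63871×10⁻⁵ m³/in³ ÷ 0.001 s/ms = 0.0753151 m³/s
0.0753151 m³/s ÷ 0.000946353 m³/qt × 3600 s/h = 286504 qt/h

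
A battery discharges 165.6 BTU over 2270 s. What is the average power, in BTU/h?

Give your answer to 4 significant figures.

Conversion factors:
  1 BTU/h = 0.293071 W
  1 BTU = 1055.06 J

262.6 BTU/h

165.6 BTU × 1055.06 = 174718 J
P = E / t = 174718 J / 2270 s = 76.9683 W
76.9683 W ÷ (0.293071 W/BTU/h) = 262.627 BTU/h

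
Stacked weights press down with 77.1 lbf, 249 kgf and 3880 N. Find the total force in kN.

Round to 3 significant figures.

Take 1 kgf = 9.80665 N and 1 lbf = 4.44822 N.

6.66 kN

77.1 lbf × 4.44822 = 342.958 N
249 kgf × 9.80665 = 2441.86 N
3880 N (already N)
Total: 342.958 + 2441.86 + 3880 = 6664.82 N
In kN: 6664.82 / 1000 = 6.66482 kN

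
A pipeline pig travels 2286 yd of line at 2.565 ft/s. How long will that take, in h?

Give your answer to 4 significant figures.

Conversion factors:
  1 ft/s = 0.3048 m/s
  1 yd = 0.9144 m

2286 yd × 0.9144 → 2090.32 m
2.565 ft/s × 0.3048 → 0.781812 m/s
t = d / v = 2090.32 m / 0.781812 m/s = 2673.69 s
2673.69 s ÷ (3600 s/h) = 0.742692 h

0.7427 h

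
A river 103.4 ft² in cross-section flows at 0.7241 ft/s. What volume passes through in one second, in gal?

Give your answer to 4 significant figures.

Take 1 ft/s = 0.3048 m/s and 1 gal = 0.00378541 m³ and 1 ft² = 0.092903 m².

0.7241 ft/s × 0.3048 = 0.220706 m/s
103.4 ft² × 0.092903 = 9.60617 m²
V = v × A × t = 0.220706 m/s × 9.60617 m² × 1 s = 2.12014 m³
2.12014 m³ ÷ (0.00378541 m³/gal) = 560.082 gal

560.1 gal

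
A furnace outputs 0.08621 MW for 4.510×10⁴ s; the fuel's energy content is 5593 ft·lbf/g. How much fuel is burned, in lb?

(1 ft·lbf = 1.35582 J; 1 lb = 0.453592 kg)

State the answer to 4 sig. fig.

0.08621 MW → 86210 W
E = P × t = 86210 × 45100 = 3.88807×10⁹ J
5593 ft·lbf/g → 7.5831×10⁶ J/kg
m = E / e_s = 3.88807×10⁹ / 7.5831×10⁶ = 512.728 kg
In lb: 512.728 / 0.453592 = 1130.37 lb

1130 lb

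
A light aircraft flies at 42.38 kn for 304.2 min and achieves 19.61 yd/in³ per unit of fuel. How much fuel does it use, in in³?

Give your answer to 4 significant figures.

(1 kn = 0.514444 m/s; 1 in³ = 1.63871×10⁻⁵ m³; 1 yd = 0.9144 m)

2.219×10⁴ in³

42.38 kn → 21.8021 m/s
304.2 min → 18252 s
d = v × t = 21.8021 × 18252 = 397932 m
19.61 yd/in³ → 1.09424×10⁶ m/m³
V = d / (distance per unit fuel) = 397932 / 1.09424×10⁶ = 0.363661 m³
In in³: 0.363661 / 1.63871×10⁻⁵ = 22191.9 in³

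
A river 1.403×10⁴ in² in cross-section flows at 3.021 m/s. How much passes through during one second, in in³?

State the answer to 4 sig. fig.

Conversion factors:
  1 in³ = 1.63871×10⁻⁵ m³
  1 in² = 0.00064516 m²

1.403×10⁴ in² × 0.00064516 → 9.05159 m²
V = v × A × t = 3.021 m/s × 9.05159 m² × 1 s = 27.3449 m³
27.3449 m³ ÷ (1.63871×10⁻⁵ m³/in³) = 1.66868×10⁶ in³

1.669×10⁶ in³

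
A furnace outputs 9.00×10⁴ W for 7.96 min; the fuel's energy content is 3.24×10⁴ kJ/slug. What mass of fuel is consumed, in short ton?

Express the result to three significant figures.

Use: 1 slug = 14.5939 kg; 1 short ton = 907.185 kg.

7.96 min → 477.6 s
E = P × t = 90000 × 477.6 = 4.2984×10⁷ J
3.24×10⁴ kJ/slug → 2.22011×10⁶ J/kg
m = E / e_s = 4.2984×10⁷ / 2.22011×10⁶ = 19.3612 kg
In short ton: 19.3612 / 907.185 = 0.0213421 short ton

0.0213 short ton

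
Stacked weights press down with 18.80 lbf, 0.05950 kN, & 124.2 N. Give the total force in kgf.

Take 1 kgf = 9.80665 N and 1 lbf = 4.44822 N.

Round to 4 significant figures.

27.26 kgf

18.80 lbf × 4.44822 → 83.6265 N
0.05950 kN × 1000 → 59.5 N
124.2 N (already N)
Total: 83.6265 + 59.5 + 124.2 = 267.326 N
In kgf: 267.326 / 9.80665 = 27.2597 kgf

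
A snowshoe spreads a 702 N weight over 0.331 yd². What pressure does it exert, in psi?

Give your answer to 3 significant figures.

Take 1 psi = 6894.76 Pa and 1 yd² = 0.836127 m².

0.331 yd² × 0.836127 = 0.276758 m²
P = F / A = 702 N / 0.276758 m² = 2536.51 Pa
2536.51 Pa ÷ (6894.76 Pa/psi) = 0.36789 psi

0.368 psi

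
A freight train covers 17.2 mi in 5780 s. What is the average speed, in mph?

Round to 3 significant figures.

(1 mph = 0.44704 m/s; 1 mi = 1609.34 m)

17.2 mi × 1609.34 → 27680.6 m
v = d / t = 27680.6 m / 5780 s = 4.78903 m/s
4.78903 m/s ÷ (0.44704 m/s/mph) = 10.7128 mph

10.7 mph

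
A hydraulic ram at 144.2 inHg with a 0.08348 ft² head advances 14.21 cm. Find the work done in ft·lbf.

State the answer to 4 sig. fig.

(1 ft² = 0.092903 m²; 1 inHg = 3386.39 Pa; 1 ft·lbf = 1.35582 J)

144.2 inHg → 488317 Pa
0.08348 ft² → 0.00775554 m²
F = P × A = 488317 × 0.00775554 = 3787.16 N
14.21 cm → 0.1421 m
W = F × d = 3787.16 × 0.1421 = 538.155 J
In ft·lbf: 538.155 / 1.35582 = 396.922 ft·lbf

396.9 ft·lbf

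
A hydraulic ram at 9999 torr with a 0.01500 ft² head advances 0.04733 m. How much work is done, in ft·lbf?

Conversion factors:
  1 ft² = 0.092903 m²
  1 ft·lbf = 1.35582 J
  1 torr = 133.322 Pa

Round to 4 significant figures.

9999 torr → 1.33309×10⁶ Pa
0.01500 ft² → 0.00139354 m²
F = P × A = 1.33309×10⁶ × 0.00139354 = 1857.71 N
W = F × d = 1857.71 × 0.04733 = 87.9254 J
In ft·lbf: 87.9254 / 1.35582 = 64.8503 ft·lbf

64.85 ft·lbf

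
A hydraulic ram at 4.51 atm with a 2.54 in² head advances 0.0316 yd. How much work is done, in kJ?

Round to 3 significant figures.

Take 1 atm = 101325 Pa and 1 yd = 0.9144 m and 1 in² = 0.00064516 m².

4.51 atm → 456976 Pa
2.54 in² → 0.00163871 m²
F = P × A = 456976 × 0.00163871 = 748.851 N
0.0316 yd → 0.028895 m
W = F × d = 748.851 × 0.028895 = 21.638 J
In kJ: 21.638 / 1000 = 0.021638 kJ

0.0216 kJ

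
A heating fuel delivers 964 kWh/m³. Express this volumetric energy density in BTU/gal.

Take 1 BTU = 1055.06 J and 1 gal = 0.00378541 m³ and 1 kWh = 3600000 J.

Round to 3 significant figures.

1.25×10⁴ BTU/gal

964 kWh/m³ × 3600000 J/kWh = 3.4704×10⁹ J/m³
3.4704×10⁹ J/m³ ÷ 1055.06 J/BTU × 0.00378541 m³/gal = 12451.3 BTU/gal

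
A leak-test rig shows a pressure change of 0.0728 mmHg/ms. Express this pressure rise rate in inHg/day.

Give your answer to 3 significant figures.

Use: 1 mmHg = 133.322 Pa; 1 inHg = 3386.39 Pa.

0.0728 mmHg/ms × 133.322 Pa/mmHg ÷ 0.001 s/ms = 9705.84 Pa/s
9705.84 Pa/s ÷ 3386.39 Pa/inHg × 86400 s/day = 247634 inHg/day

2.48×10⁵ inHg/day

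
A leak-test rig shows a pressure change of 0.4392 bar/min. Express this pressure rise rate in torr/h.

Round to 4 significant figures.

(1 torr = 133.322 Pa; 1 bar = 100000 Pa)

0.4392 bar/min × 100000 Pa/bar ÷ 60 s/min = 732 Pa/s
732 Pa/s ÷ 133.322 Pa/torr × 3600 s/h = 19765.7 torr/h

1.977×10⁴ torr/h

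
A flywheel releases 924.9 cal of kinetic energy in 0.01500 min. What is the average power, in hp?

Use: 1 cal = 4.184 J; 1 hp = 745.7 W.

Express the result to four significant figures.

5.766 hp

924.9 cal × 4.184 → 3869.78 J
0.01500 min × 60 → 0.9 s
P = E / t = 3869.78 J / 0.9 s = 4299.76 W
4299.76 W ÷ (745.7 W/hp) = 5.76607 hp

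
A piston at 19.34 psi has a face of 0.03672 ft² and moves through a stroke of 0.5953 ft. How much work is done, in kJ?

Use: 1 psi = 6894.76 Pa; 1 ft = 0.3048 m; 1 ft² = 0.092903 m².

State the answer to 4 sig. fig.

19.34 psi → 133345 Pa
0.03672 ft² → 0.0034114 m²
F = P × A = 133345 × 0.0034114 = 454.893 N
0.5953 ft → 0.181447 m
W = F × d = 454.893 × 0.181447 = 82.539 J
In kJ: 82.539 / 1000 = 0.082539 kJ

0.08254 kJ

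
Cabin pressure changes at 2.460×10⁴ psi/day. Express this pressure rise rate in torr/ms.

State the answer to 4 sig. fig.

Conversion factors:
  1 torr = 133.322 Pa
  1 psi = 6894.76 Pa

0.01472 torr/ms

2.460×10⁴ psi/day × 6894.76 Pa/psi ÷ 86400 s/day = 1963.09 Pa/s
1963.09 Pa/s ÷ 133.322 Pa/torr × 0.001 s/ms = 0.0147244 torr/ms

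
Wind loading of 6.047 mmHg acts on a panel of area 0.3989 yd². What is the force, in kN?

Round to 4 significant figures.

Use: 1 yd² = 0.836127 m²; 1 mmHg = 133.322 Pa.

6.047 mmHg × 133.322 → 806.198 Pa
0.3989 yd² × 0.836127 → 0.333531 m²
F = P × A = 806.198 Pa × 0.333531 m² = 268.892 N
268.892 N ÷ (1000 N/kN) = 0.268892 kN

0.2689 kN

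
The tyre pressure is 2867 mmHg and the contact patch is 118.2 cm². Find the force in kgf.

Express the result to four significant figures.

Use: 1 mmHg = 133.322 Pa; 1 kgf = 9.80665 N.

2867 mmHg × 133.322 = 382234 Pa
118.2 cm² × 0.0001 = 0.01182 m²
F = P × A = 382234 Pa × 0.01182 m² = 4518.01 N
4518.01 N ÷ (9.80665 N/kgf) = 460.709 kgf

460.7 kgf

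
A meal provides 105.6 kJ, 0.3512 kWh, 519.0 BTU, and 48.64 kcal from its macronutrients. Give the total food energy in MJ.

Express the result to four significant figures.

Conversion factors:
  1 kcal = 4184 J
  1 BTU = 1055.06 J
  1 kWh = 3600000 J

105.6 kJ × 1000 → 105600 J
0.3512 kWh × 3600000 → 1.26432×10⁶ J
519.0 BTU × 1055.06 → 547576 J
48.64 kcal × 4184 → 203510 J
Sum: 105600 + 1.26432×10⁶ + 547576 + 203510 = 2.12101×10⁶ J
In MJ: 2.12101×10⁶ / 1000000 = 2.12101 MJ

2.121 MJ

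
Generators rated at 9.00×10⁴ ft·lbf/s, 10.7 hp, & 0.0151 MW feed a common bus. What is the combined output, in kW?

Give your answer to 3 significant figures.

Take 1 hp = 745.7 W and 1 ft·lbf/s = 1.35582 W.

9.00×10⁴ ft·lbf/s × 1.35582 = 122024 W
10.7 hp × 745.7 = 7978.99 W
0.0151 MW × 1000000 = 15100 W
Combined: 122024 + 7978.99 + 15100 = 145103 W
In kW: 145103 / 1000 = 145.103 kW

145 kW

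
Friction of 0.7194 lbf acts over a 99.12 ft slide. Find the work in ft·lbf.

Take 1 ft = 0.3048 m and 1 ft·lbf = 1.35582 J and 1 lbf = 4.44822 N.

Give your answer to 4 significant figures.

71.31 ft·lbf

0.7194 lbf × 4.44822 → 3.20005 N
99.12 ft × 0.3048 → 30.2118 m
W = F × d = 3.20005 N × 30.2118 m = 96.6793 J
96.6793 J ÷ (1.35582 J/ft·lbf) = 71.3069 ft·lbf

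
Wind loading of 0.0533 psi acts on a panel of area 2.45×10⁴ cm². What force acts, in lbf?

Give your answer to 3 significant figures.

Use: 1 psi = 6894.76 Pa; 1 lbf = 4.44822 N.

202 lbf

0.0533 psi × 6894.76 = 367.491 Pa
2.45×10⁴ cm² × 0.0001 = 2.45 m²
F = P × A = 367.491 Pa × 2.45 m² = 900.353 N
900.353 N ÷ (4.44822 N/lbf) = 202.407 lbf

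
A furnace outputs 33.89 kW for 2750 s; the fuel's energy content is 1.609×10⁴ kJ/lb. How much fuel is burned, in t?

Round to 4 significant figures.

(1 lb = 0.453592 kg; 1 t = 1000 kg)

33.89 kW → 33890 W
E = P × t = 33890 × 2750 = 9.31975×10⁷ J
1.609×10⁴ kJ/lb → 3.54724×10⁷ J/kg
m = E / e_s = 9.31975×10⁷ / 3.54724×10⁷ = 2.62732 kg
In t: 2.62732 / 1000 = 0.00262732 t

0.002627 t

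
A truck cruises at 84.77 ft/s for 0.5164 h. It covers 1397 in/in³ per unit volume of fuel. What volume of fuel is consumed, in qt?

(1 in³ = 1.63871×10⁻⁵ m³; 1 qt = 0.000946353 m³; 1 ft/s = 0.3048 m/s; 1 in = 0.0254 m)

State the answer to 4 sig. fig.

23.44 qt

84.77 ft/s → 25.8379 m/s
0.5164 h → 1859.04 s
d = v × t = 25.8379 × 1859.04 = 48033.7 m
1397 in/in³ → 2.16535×10⁶ m/m³
V = d / (distance per unit fuel) = 48033.7 / 2.16535×10⁶ = 0.0221829 m³
In qt: 0.0221829 / 0.000946353 = 23.4404 qt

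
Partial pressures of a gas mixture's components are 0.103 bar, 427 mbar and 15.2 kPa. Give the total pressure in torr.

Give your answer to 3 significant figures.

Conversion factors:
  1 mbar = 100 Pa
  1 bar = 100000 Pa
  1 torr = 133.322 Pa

512 torr

0.103 bar × 100000 = 10300 Pa
427 mbar × 100 = 42700 Pa
15.2 kPa × 1000 = 15200 Pa
Total: 10300 + 42700 + 15200 = 68200 Pa
In torr: 68200 / 133.322 = 511.543 torr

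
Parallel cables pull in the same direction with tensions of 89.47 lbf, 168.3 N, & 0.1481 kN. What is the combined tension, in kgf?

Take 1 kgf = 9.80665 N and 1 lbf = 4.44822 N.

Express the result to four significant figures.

72.85 kgf

89.47 lbf × 4.44822 = 397.982 N
168.3 N (already N)
0.1481 kN × 1000 = 148.1 N
Combined: 397.982 + 168.3 + 148.1 = 714.382 N
In kgf: 714.382 / 9.80665 = 72.8467 kgf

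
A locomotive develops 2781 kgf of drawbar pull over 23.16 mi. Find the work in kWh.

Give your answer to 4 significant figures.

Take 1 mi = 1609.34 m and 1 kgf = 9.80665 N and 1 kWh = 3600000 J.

2781 kgf × 9.80665 → 27272.3 N
23.16 mi × 1609.34 → 37272.3 m
W = F × d = 27272.3 N × 37272.3 m = 1.0165×10⁹ J
1.0165×10⁹ J ÷ (3600000 J/kWh) = 282.361 kWh

282.4 kWh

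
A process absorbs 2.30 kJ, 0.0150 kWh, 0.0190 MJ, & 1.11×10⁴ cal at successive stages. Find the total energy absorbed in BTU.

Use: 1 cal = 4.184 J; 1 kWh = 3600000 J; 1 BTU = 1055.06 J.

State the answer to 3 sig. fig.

115 BTU

2.30 kJ × 1000 = 2300 J
0.0150 kWh × 3600000 = 54000 J
0.0190 MJ × 1000000 = 19000 J
1.11×10⁴ cal × 4.184 = 46442.4 J
Sum: 2300 + 54000 + 19000 + 46442.4 = 121742 J
In BTU: 121742 / 1055.06 = 115.389 BTU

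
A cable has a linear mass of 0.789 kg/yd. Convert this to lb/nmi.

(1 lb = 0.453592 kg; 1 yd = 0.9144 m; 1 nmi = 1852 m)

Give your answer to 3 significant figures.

3520 lb/nmi

0.789 kg/yd ÷ 0.9144 m/yd = 0.862861 kg/m
0.862861 kg/m ÷ 0.453592 kg/lb × 1852 m/nmi = 3523.03 lb/nmi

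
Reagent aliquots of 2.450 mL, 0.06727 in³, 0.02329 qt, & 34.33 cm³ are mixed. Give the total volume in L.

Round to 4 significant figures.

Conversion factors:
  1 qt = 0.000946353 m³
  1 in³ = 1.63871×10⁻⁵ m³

2.450 mL × 10⁻⁶ → 2.45×10⁻⁶ m³
0.06727 in³ × 1.63871×10⁻⁵ → 1.10236×10⁻⁶ m³
0.02329 qt × 0.000946353 → 2.20406×10⁻⁵ m³
34.33 cm³ × 10⁻⁶ → 3.433×10⁻⁵ m³
Sum: 2.45×10⁻⁶ + 1.10236×10⁻⁶ + 2.20406×10⁻⁵ + 3.433×10⁻⁵ = 5.9923×10⁻⁵ m³
In L: 5.9923×10⁻⁵ / 0.001 = 0.059923 L

0.05992 L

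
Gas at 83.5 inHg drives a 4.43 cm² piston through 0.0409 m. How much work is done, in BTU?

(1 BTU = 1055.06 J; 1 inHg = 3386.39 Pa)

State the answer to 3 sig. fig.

83.5 inHg → 282764 Pa
4.43 cm² → 4.43×10⁻⁴ m²
F = P × A = 282764 × 4.43×10⁻⁴ = 125.264 N
W = F × d = 125.264 × 0.0409 = 5.1233 J
In BTU: 5.1233 / 1055.06 = 0.00485593 BTU

0.00486 BTU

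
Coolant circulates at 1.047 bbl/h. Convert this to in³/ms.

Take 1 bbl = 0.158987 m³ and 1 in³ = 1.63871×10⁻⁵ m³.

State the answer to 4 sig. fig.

1.047 bbl/h × 0.158987 m³/bbl ÷ 3600 s/h = 4.62387×10⁻⁵ m³/s
4.62387×10⁻⁵ m³/s ÷ 1.63871×10⁻⁵ m³/in³ × 0.001 s/ms = 0.00282165 in³/ms

0.002822 in³/ms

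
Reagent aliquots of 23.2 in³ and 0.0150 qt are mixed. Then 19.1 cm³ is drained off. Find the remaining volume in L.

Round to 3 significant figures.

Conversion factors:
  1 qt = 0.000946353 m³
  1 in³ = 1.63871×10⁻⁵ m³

23.2 in³ × 1.63871×10⁻⁵ = 3.80181×10⁻⁴ m³
0.0150 qt × 0.000946353 = 1.41953×10⁻⁵ m³
19.1 cm³ × 10⁻⁶ = 1.91×10⁻⁵ m³
Result: 3.80181×10⁻⁴ + 1.41953×10⁻⁵ − 1.91×10⁻⁵ = 3.75276×10⁻⁴ m³
In L: 3.75276×10⁻⁴ / 0.001 = 0.375276 L

0.375 L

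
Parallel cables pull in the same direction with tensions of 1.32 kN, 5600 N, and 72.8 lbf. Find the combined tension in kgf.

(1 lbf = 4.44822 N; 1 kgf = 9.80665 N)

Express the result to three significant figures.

1.32 kN × 1000 → 1320 N
5600 N (already N)
72.8 lbf × 4.44822 → 323.83 N
Total: 1320 + 5600 + 323.83 = 7243.83 N
In kgf: 7243.83 / 9.80665 = 738.665 kgf

739 kgf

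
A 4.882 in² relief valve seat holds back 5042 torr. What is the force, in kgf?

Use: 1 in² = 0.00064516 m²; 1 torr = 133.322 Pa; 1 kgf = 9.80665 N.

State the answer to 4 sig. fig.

215.9 kgf

5042 torr × 133.322 = 672210 Pa
4.882 in² × 0.00064516 = 0.00314967 m²
F = P × A = 672210 Pa × 0.00314967 m² = 2117.24 N
2117.24 N ÷ (9.80665 N/kgf) = 215.898 kgf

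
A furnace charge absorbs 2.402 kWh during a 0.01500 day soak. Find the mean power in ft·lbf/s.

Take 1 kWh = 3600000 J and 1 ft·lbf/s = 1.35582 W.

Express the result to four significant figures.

4921 ft·lbf/s

2.402 kWh × 3600000 = 8.6472×10⁶ J
0.01500 day × 86400 = 1296 s
P = E / t = 8.6472×10⁶ J / 1296 s = 6672.22 W
6672.22 W ÷ (1.35582 W/ft·lbf/s) = 4921.17 ft·lbf/s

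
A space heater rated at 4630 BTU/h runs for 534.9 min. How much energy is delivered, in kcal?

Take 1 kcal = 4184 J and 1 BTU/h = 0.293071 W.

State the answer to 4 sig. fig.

4630 BTU/h × 0.293071 → 1356.92 W
534.9 min × 60 → 32094 s
E = P × t = 1356.92 W × 32094 s = 4.3549×10⁷ J
4.3549×10⁷ J ÷ (4184 J/kcal) = 10408.5 kcal

1.041×10⁴ kcal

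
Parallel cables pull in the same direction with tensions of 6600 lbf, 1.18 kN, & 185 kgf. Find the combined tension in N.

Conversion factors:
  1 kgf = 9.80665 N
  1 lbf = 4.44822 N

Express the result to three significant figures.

3.24×10⁴ N

6600 lbf × 4.44822 → 29358.3 N
1.18 kN × 1000 → 1180 N
185 kgf × 9.80665 → 1814.23 N
Combined: 29358.3 + 1180 + 1814.23 = 32352.5 N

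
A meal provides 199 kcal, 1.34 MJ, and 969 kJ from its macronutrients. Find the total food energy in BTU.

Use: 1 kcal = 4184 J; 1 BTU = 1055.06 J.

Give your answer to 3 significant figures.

2980 BTU

199 kcal × 4184 = 832616 J
1.34 MJ × 1000000 = 1.34×10⁶ J
969 kJ × 1000 = 969000 J
Sum: 832616 + 1.34×10⁶ + 969000 = 3.14162×10⁶ J
In BTU: 3.14162×10⁶ / 1055.06 = 2977.67 BTU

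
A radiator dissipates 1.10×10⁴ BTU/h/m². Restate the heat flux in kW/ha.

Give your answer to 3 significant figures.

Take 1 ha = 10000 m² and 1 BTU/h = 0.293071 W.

1.10×10⁴ BTU/h/m² × 0.293071 W/BTU/h = 3223.78 W/m²
3223.78 W/m² ÷ 1000 W/kW × 10000 m²/ha = 32237.8 kW/ha

3.22×10⁴ kW/ha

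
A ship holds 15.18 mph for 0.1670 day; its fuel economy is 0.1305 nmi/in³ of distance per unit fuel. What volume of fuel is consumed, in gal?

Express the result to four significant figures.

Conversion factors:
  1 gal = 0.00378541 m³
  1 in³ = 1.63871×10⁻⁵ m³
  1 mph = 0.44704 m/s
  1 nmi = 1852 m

1.754 gal

15.18 mph → 6.78607 m/s
0.1670 day → 14428.8 s
d = v × t = 6.78607 × 14428.8 = 97914.8 m
0.1305 nmi/in³ → 1.47486×10⁷ m/m³
V = d / (distance per unit fuel) = 97914.8 / 1.47486×10⁷ = 0.00663892 m³
In gal: 0.00663892 / 0.00378541 = 1.75382 gal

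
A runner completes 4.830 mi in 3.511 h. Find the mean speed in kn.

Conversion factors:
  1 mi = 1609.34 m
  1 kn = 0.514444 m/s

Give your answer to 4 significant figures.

4.830 mi × 1609.34 → 7773.11 m
3.511 h × 3600 → 12639.6 s
v = d / t = 7773.11 m / 12639.6 s = 0.614981 m/s
0.614981 m/s ÷ (0.514444 m/s/kn) = 1.19543 kn

1.195 kn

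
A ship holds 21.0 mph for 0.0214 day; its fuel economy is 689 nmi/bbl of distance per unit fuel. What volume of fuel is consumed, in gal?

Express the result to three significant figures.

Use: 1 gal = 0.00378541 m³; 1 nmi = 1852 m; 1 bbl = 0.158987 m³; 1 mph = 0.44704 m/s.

21.0 mph → 9.38784 m/s
0.0214 day → 1848.96 s
d = v × t = 9.38784 × 1848.96 = 17357.7 m
689 nmi/bbl → 8.02599×10⁶ m/m³
V = d / (distance per unit fuel) = 17357.7 / 8.02599×10⁶ = 0.00216269 m³
In gal: 0.00216269 / 0.00378541 = 0.571323 gal

0.571 gal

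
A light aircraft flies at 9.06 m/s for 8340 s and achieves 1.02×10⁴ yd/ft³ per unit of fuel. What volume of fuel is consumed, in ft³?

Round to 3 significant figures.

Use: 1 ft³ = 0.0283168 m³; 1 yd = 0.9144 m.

8.10 ft³

d = v × t = 9.06 × 8340 = 75560.4 m
1.02×10⁴ yd/ft³ → 329376 m/m³
V = d / (distance per unit fuel) = 75560.4 / 329376 = 0.229405 m³
In ft³: 0.229405 / 0.0283168 = 8.10137 ft³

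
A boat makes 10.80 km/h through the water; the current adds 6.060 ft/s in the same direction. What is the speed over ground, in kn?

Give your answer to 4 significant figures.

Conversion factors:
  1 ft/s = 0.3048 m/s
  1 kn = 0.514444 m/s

9.422 kn

10.80 km/h × (1/3.6) = 3 m/s
6.060 ft/s × 0.3048 = 1.84709 m/s
Sum: 3 + 1.84709 = 4.84709 m/s
In kn: 4.84709 / 0.514444 = 9.422 kn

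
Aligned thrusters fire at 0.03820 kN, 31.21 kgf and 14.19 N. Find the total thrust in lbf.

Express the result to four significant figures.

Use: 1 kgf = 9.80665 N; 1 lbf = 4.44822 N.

0.03820 kN × 1000 = 38.2 N
31.21 kgf × 9.80665 = 306.066 N
14.19 N (already N)
Combined: 38.2 + 306.066 + 14.19 = 358.456 N
In lbf: 358.456 / 4.44822 = 80.5841 lbf

80.58 lbf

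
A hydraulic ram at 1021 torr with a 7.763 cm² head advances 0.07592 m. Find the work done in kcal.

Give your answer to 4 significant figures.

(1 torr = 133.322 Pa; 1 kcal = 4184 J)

1021 torr → 136122 Pa
7.763 cm² → 7.763×10⁻⁴ m²
F = P × A = 136122 × 7.763×10⁻⁴ = 105.672 N
W = F × d = 105.672 × 0.07592 = 8.02262 J
In kcal: 8.02262 / 4184 = 0.00191745 kcal

0.001917 kcal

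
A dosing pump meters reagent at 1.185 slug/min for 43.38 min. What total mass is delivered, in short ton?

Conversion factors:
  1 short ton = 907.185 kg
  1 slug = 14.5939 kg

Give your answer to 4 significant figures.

0.8270 short ton

1.185 slug/min → 0.28823 kg/s
43.38 min → 2602.8 s
m = ṁ × t = 0.28823 × 2602.8 = 750.205 kg
In short ton: 750.205 / 907.185 = 0.826959 short ton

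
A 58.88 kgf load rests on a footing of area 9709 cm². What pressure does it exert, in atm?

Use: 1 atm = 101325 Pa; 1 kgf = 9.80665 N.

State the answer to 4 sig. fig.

0.005869 atm

58.88 kgf × 9.80665 → 577.416 N
9709 cm² × 0.0001 → 0.9709 m²
P = F / A = 577.416 N / 0.9709 m² = 594.722 Pa
594.722 Pa ÷ (101325 Pa/atm) = 0.00586945 atm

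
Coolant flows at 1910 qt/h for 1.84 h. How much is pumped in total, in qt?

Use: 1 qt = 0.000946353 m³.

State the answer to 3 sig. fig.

3510 qt

1910 qt/h → 5.02093×10⁻⁴ m³/s
1.84 h → 6624 s
V = Q × t = 5.02093×10⁻⁴ × 6624 = 3.32586 m³
In qt: 3.32586 / 0.000946353 = 3514.4 qt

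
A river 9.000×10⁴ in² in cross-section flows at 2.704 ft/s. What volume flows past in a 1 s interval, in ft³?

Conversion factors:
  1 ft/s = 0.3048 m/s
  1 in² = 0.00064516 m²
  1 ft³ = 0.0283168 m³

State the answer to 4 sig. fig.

1690 ft³

2.704 ft/s × 0.3048 = 0.824179 m/s
9.000×10⁴ in² × 0.00064516 = 58.0644 m²
V = v × A × t = 0.824179 m/s × 58.0644 m² × 1 s = 47.8555 m³
47.8555 m³ ÷ (0.0283168 m³/ft³) = 1690 ft³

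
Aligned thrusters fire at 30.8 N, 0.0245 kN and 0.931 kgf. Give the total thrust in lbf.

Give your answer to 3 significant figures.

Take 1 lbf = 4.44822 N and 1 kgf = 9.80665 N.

30.8 N (already N)
0.0245 kN × 1000 = 24.5 N
0.931 kgf × 9.80665 = 9.12999 N
Sum: 30.8 + 24.5 + 9.12999 = 64.43 N
In lbf: 64.43 / 4.44822 = 14.4844 lbf

14.5 lbf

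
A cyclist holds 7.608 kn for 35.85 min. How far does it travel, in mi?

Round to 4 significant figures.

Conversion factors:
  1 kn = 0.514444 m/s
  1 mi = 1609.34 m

7.608 kn × 0.514444 = 3.91389 m/s
35.85 min × 60 = 2151 s
d = v × t = 3.91389 m/s × 2151 s = 8418.78 m
8418.78 m ÷ (1609.34 m/mi) = 5.2312 mi

5.231 mi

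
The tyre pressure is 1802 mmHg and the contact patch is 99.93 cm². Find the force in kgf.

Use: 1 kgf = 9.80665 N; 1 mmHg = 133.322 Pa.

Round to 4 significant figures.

1802 mmHg × 133.322 = 240246 Pa
99.93 cm² × 0.0001 = 0.009993 m²
F = P × A = 240246 Pa × 0.009993 m² = 2400.78 N
2400.78 N ÷ (9.80665 N/kgf) = 244.811 kgf

244.8 kgf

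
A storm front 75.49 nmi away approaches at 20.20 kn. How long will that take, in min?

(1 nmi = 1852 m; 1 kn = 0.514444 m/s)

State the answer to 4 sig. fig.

75.49 nmi × 1852 = 139807 m
20.20 kn × 0.514444 = 10.3918 m/s
t = d / v = 139807 m / 10.3918 m/s = 13453.6 s
13453.6 s ÷ (60 s/min) = 224.227 min

224.2 min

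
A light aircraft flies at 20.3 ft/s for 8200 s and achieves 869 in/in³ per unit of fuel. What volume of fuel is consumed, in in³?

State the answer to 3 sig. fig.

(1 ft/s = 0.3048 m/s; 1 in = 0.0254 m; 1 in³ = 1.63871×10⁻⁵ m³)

2300 in³

20.3 ft/s → 6.18744 m/s
d = v × t = 6.18744 × 8200 = 50737 m
869 in/in³ → 1.34695×10⁶ m/m³
V = d / (distance per unit fuel) = 50737 / 1.34695×10⁶ = 0.0376681 m³
In in³: 0.0376681 / 1.63871×10⁻⁵ = 2298.64 in³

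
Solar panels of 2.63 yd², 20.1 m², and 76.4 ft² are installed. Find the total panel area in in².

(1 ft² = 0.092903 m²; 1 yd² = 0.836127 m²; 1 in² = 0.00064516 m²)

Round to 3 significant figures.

4.56×10⁴ in²

2.63 yd² × 0.836127 = 2.19901 m²
20.1 m² (already m²)
76.4 ft² × 0.092903 = 7.09779 m²
Combined: 2.19901 + 20.1 + 7.09779 = 29.3968 m²
In in²: 29.3968 / 0.00064516 = 45565.1 in²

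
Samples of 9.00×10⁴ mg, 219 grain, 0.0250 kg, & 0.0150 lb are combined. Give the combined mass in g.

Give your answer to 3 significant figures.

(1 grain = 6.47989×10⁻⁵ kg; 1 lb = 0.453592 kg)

9.00×10⁴ mg × 10⁻⁶ = 0.09 kg
219 grain × 6.47989×10⁻⁵ = 0.014191 kg
0.0250 kg (already kg)
0.0150 lb × 0.453592 = 0.00680388 kg
Sum: 0.09 + 0.014191 + 0.025 + 0.00680388 = 0.135995 kg
In g: 0.135995 / 0.001 = 135.995 g

136 g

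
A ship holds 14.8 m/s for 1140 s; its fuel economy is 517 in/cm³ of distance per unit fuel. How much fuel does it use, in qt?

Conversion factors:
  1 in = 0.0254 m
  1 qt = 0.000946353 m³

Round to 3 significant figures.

d = v × t = 14.8 × 1140 = 16872 m
517 in/cm³ → 1.31318×10⁷ m/m³
V = d / (distance per unit fuel) = 16872 / 1.31318×10⁷ = 0.00128482 m³
In qt: 0.00128482 / 0.000946353 = 1.35765 qt

1.36 qt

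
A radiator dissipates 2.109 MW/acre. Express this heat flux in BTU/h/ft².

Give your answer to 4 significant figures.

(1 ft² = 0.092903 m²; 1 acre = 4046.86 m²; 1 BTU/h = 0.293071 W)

165.2 BTU/h/ft²

2.109 MW/acre × 1000000 W/MW ÷ 4046.86 m²/acre = 521.145 W/m²
521.145 W/m² ÷ 0.293071 W/BTU/h × 0.092903 m²/ft² = 165.202 BTU/h/ft²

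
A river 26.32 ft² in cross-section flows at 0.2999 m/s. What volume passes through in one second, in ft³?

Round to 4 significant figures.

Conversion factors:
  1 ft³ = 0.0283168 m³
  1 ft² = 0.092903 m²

25.90 ft³

26.32 ft² × 0.092903 = 2.44521 m²
V = v × A × t = 0.2999 m/s × 2.44521 m² × 1 s = 0.733318 m³
0.733318 m³ ÷ (0.0283168 m³/ft³) = 25.8969 ft³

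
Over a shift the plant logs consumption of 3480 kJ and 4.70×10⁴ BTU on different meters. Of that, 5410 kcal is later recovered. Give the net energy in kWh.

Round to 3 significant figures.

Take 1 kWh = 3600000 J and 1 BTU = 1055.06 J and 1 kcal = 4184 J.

3480 kJ × 1000 = 3.48×10⁶ J
4.70×10⁴ BTU × 1055.06 = 4.95878×10⁷ J
5410 kcal × 4184 = 2.26354×10⁷ J
Result: 3.48×10⁶ + 4.95878×10⁷ − 2.26354×10⁷ = 3.04324×10⁷ J
In kWh: 3.04324×10⁷ / 3600000 = 8.45344 kWh

8.45 kWh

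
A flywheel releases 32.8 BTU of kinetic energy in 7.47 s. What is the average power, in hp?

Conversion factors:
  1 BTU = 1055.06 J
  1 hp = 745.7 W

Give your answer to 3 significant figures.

32.8 BTU × 1055.06 → 34606 J
P = E / t = 34606 J / 7.47 s = 4632.66 W
4632.66 W ÷ (745.7 W/hp) = 6.2125 hp

6.21 hp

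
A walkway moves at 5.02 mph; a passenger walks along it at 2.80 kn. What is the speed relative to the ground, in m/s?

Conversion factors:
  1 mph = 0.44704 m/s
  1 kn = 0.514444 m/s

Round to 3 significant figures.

3.68 m/s

5.02 mph × 0.44704 = 2.24414 m/s
2.80 kn × 0.514444 = 1.44044 m/s
Combined: 2.24414 + 1.44044 = 3.68458 m/s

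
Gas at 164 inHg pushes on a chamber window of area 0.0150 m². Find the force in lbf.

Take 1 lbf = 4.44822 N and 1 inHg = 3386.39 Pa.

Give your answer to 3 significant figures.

164 inHg × 3386.39 → 555368 Pa
F = P × A = 555368 Pa × 0.015 m² = 8330.52 N
8330.52 N ÷ (4.44822 N/lbf) = 1872.78 lbf

1870 lbf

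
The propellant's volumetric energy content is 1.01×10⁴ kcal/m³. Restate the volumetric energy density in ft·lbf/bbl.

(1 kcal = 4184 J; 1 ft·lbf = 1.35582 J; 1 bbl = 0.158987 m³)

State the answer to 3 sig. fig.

1.01×10⁴ kcal/m³ × 4184 J/kcal = 4.22584×10⁷ J/m³
4.22584×10⁷ J/m³ ÷ 1.35582 J/ft·lbf × 0.158987 m³/bbl = 4.95533×10⁶ ft·lbf/bbl

4.96×10⁶ ft·lbf/bbl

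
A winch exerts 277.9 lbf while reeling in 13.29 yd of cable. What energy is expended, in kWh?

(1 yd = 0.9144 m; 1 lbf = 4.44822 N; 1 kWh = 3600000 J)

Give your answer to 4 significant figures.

277.9 lbf × 4.44822 → 1236.16 N
13.29 yd × 0.9144 → 12.1524 m
W = F × d = 1236.16 N × 12.1524 m = 15022.3 J
15022.3 J ÷ (3600000 J/kWh) = 0.00417286 kWh

0.004173 kWh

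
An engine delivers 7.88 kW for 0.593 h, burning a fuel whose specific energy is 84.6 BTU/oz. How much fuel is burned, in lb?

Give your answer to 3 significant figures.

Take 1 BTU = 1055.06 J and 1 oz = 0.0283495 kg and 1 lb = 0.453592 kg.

11.8 lb

7.88 kW → 7880 W
0.593 h → 2134.8 s
E = P × t = 7880 × 2134.8 = 1.68222×10⁷ J
84.6 BTU/oz → 3.14849×10⁶ J/kg
m = E / e_s = 1.68222×10⁷ / 3.14849×10⁶ = 5.34294 kg
In lb: 5.34294 / 0.453592 = 11.7792 lb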